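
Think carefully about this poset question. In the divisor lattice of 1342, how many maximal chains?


A maximal chain goes from the minimum element to a maximal element via cover relations.
Counting all min-to-max paths in the cover graph.
Total maximal chains: 6


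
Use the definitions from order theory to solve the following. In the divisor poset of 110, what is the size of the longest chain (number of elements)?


A chain is a totally ordered subset; we count the number of elements in a maximum chain.
Compute, for each element x, the size of the longest chain ending at x:
  1: 1
  2: 2
  5: 2
  11: 2
  10: 3
  22: 3
  ...
A maximum chain: 1 < 2 < 10 < 110
Number of elements in the longest chain: 4


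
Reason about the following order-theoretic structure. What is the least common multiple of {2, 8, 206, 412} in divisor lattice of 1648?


In a divisor lattice, join = lcm (least common multiple).
Compute lcm iteratively: start with first element, then lcm(current, next).
Elements: [2, 8, 206, 412]
lcm(2,8) = 8
lcm(8,206) = 824
lcm(824,412) = 824
Final lcm = 824


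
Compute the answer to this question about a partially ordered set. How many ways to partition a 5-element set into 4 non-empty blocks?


S(n,k) = k*S(n-1,k) + S(n-1,k-1).
S(4,4) = 1, S(4,3) = 6
S(5,4) = 4*1 + 6 = 4 + 6
S(5,4) = 10


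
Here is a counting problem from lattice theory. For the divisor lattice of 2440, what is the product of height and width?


Height = length of longest chain minus 1; width = size of largest antichain.
A maximum chain: 1 | 61 | 305 | 610 | 1220 | 2440  (height 5).
A maximum antichain: {4, 10, 122, 305}  (width 4).
Product = 5 * 4 = 20


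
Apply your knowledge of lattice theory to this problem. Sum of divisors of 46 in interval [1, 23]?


Interval [1,23] in divisors of 46: [1, 23]
Sum = 24


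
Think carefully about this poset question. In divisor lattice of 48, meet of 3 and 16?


In a divisor lattice, meet = gcd (greatest common divisor).
By Euclidean algorithm or factoring: gcd(3,16) = 1


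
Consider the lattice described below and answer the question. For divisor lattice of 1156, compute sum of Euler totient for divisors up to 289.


Divisors of 1156 up to 289: [1, 2, 4, 17, 34, 68, 289]
phi values: [1, 1, 2, 16, 16, 32, 272]
Sum = 340


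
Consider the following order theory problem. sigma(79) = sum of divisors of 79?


sigma(n) = sum of divisors.
Divisors of 79: [1, 79]
Sum = 80


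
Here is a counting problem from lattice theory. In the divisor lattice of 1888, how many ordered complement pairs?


Complement pair (a,b): a meet b = bottom, a join b = top.
Here: gcd(a,b)=1 and lcm(a,b)=1888, i.e. a*b=1888 with a,b coprime.
Pairs found: (1,1888), (32,59), (59,32), (1888,1)
Total ordered pairs: 4


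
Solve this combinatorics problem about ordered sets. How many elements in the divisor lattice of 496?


Divisors of 496: [1, 2, 4, 8, 16, 31, 62, 124, 248, 496]
Count: 10


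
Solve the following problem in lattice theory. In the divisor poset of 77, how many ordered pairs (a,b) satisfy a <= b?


The order relation is {(a,b) : a <= b}, reflexive so it includes (a,a).
Examples: (1,1), (1,11), (1,7), (1,77), (11,11), ...
Total ordered pairs: 9


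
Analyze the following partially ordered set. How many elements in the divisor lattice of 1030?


Divisors of 1030: [1, 2, 5, 10, 103, 206, 515, 1030]
Count: 8


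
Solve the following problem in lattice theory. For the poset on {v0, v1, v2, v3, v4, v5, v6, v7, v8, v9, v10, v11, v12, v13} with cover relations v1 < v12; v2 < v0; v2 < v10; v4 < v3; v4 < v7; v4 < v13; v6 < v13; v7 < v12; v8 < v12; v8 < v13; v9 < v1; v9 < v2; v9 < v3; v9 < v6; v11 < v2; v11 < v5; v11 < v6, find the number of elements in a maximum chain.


A chain is a totally ordered subset; we count the number of elements in a maximum chain.
Compute, for each element x, the size of the longest chain ending at x:
  v4: 1
  v8: 1
  v9: 1
  v11: 1
  v1: 2
  v5: 2
  ...
A maximum chain: v9 < v2 < v0
Number of elements in the longest chain: 3


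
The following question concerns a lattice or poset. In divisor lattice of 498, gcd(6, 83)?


Meet=gcd.
gcd(6,83)=1


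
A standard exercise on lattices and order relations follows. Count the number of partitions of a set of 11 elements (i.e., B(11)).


B(n) = number of set partitions of an n-element set.
B(n) satisfies the recurrence: B(n+1) = sum_k C(n,k)*B(k).
B(11) = 678570


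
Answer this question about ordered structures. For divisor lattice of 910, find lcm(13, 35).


In a divisor lattice, join = lcm (least common multiple).
Compute lcm iteratively: start with first element, then lcm(current, next).
Elements: [13, 35]
lcm(13,35) = 455
Final lcm = 455


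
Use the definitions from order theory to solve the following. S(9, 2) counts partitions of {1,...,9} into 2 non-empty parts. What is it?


S(n,k) = k*S(n-1,k) + S(n-1,k-1).
S(8,2) = 127, S(8,1) = 1
S(9,2) = 2*127 + 1 = 254 + 1
S(9,2) = 255


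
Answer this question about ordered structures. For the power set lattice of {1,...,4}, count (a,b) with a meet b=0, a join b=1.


Complement pair (a,b): a meet b = bottom, a join b = top.
Here: A intersect B = {} and A union B = {1,...,4}.
Pairs found: ({},{1,2,3,4}), ({1},{2,3,4}), ({2},{1,3,4}), ({3},{1,2,4}), ... (12 more)
Total ordered pairs: 16


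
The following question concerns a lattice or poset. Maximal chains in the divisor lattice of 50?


A maximal chain goes from the minimum element to a maximal element via cover relations.
Counting all min-to-max paths in the cover graph.
Total maximal chains: 3


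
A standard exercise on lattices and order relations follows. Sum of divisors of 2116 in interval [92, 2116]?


Interval [92,2116] in divisors of 2116: [92, 2116]
Sum = 2208


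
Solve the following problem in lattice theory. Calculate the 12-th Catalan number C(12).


C(n) = C(2n, n) / (n+1).
C(24, 12) = 2704156
C(12) = 2704156 / 13 = 208012


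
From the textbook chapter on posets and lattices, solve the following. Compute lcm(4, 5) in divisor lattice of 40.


In a divisor lattice, join = lcm (least common multiple).
gcd(4,5) = 1
lcm(4,5) = 4*5/gcd = 20/1 = 20


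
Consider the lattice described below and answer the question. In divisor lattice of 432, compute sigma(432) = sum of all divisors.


sigma(n) = sum of divisors.
Divisors of 432: [1, 2, 3, 4, 6, 8, 9, 12, 16, 18, 24, 27, 36, 48, 54, 72, 108, 144, 216, 432]
Sum = 1240


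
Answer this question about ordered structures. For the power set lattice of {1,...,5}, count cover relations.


A cover relation a -< b holds when a < b with no c strictly between.
Cover relations:
  {} -< {1}
  {} -< {2}
  {} -< {3}
  {} -< {4}
  {} -< {5}
  {1} -< {1,2}
  {1} -< {1,3}
  {1} -< {1,4}
  ...72 more
Total: 80


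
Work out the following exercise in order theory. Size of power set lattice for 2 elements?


Power set = 2^n.
2^2 = 4


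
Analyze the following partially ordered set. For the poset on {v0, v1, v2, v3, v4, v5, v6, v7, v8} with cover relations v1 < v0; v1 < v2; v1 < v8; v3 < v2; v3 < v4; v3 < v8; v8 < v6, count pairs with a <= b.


The order relation is {(a,b) : a <= b}, reflexive so it includes (a,a).
Examples: (v0,v0), (v1,v0), (v1,v1), (v1,v2), (v1,v6), ...
Total ordered pairs: 18


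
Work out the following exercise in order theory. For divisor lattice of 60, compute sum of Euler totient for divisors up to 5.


Divisors of 60 up to 5: [1, 2, 3, 4, 5]
phi values: [1, 1, 2, 2, 4]
Sum = 10


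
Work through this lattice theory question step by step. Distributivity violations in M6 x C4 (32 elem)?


Distributive law: a ^ (b v c) = (a ^ b) v (a ^ c).
Check all 32^3 = 32768 ordered triples (a,b,c).
  e.g. a=(a1,0), b=(a2,0), c=(a3,0): lhs=(a1,0) != rhs=(0,0)
  e.g. a=(a1,0), b=(a2,0), c=(a3,1): lhs=(a1,0) != rhs=(0,0)
Total violating triples: 7680


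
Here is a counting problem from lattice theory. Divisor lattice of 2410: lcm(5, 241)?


Join=lcm.
gcd(5,241)=1
lcm=1205


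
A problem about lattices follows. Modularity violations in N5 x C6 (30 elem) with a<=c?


Modular law: if a <= c then a v (b ^ c) = (a v b) ^ c.
Check all triples (a,b,c) with a <= c among 30 elements.
  e.g. a=(a,0), b=(c,0), c=(b,0): lhs=(a,0) != rhs=(b,0)
  e.g. a=(a,0), b=(c,1), c=(b,0): lhs=(a,0) != rhs=(b,0)
Total violating triples: 126


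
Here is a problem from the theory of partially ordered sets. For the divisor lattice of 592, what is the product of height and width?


Height = length of longest chain minus 1; width = size of largest antichain.
A maximum chain: 1 | 37 | 74 | 148 | 296 | 592  (height 5).
A maximum antichain: {2, 37}  (width 2).
Product = 5 * 2 = 10


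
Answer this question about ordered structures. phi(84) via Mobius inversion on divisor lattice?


phi(n) = n * prod_{p|n} (1 - 1/p).
Prime divisors of 84: [2, 3, 7]
phi(84) = 84 * (1 - 1/2) * (1 - 1/3) * (1 - 1/7)
phi(84) = 24


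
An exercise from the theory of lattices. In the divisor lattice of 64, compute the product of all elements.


Divisors of 64: [1, 2, 4, 8, 16, 32, 64]
Product = n^(d(n)/2) = 64^(7/2)
Product = 2097152


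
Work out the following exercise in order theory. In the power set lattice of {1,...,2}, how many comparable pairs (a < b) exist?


A comparable pair {a,b} has a < b or b < a in the order.
Count unordered pairs where one element is strictly below the other.
Examples: {{},{1}}, {{},{2}}, {{},{1,2}}, {{1},{1,2}}, ...
Total comparable pairs: 5


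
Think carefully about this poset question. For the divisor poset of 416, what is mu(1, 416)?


In a divisor lattice, mu(a,b) = mu(b/a) where mu is the classical Mobius function.
b/a = 416/1 = 416
Prime factorization of 416: primes [2, 13]
416 is not squarefree, so mu(416) = 0


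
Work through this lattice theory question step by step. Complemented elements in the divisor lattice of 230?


An element a is complemented if some b has a meet b = bottom, a join b = top.
a is complemented iff gcd(a, n/a)=1, i.e. a is a unitary divisor of 230.
Complemented elements: 1, 2, 5, 10, 23, 46, ... (2 more)
Count: 8


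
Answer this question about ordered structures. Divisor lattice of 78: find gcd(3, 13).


In a divisor lattice, meet = gcd (greatest common divisor).
By Euclidean algorithm or factoring: gcd(3,13) = 1


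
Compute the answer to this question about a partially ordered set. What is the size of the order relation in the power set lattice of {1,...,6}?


The order relation is {(a,b) : a <= b}, reflexive so it includes (a,a).
Examples: ({},{}), ({},{1,2}), ({},{1,2,3}), ({},{1,2,3,4}), ({},{1,2,3,4,5}), ...
Total ordered pairs: 729


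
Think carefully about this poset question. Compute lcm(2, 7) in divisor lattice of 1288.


In a divisor lattice, join = lcm (least common multiple).
gcd(2,7) = 1
lcm(2,7) = 2*7/gcd = 14/1 = 14


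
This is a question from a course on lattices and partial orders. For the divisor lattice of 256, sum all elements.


sigma(n) = sum of divisors.
Divisors of 256: [1, 2, 4, 8, 16, 32, 64, 128, 256]
Sum = 511


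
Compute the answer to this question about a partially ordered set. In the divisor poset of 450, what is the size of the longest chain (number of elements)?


A chain is a totally ordered subset; we count the number of elements in a maximum chain.
Compute, for each element x, the size of the longest chain ending at x:
  1: 1
  2: 2
  3: 2
  5: 2
  9: 3
  25: 3
  ...
A maximum chain: 1 < 2 < 6 < 18 < 90 < 450
Number of elements in the longest chain: 6


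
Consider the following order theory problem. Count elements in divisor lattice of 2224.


Divisors of 2224: [1, 2, 4, 8, 16, 139, 278, 556, 1112, 2224]
Count: 10


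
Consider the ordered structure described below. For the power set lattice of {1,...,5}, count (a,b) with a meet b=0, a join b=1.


Complement pair (a,b): a meet b = bottom, a join b = top.
Here: A intersect B = {} and A union B = {1,...,5}.
Pairs found: ({},{1,2,3,4,5}), ({1},{2,3,4,5}), ({2},{1,3,4,5}), ({3},{1,2,4,5}), ... (28 more)
Total ordered pairs: 32


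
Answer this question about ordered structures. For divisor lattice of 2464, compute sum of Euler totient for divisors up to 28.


Divisors of 2464 up to 28: [1, 2, 4, 7, 8, 11, 14, 16, 22, 28]
phi values: [1, 1, 2, 6, 4, 10, 6, 8, 10, 12]
Sum = 60


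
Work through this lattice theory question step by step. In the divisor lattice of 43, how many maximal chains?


A maximal chain goes from the minimum element to a maximal element via cover relations.
Counting all min-to-max paths in the cover graph.
Total maximal chains: 1


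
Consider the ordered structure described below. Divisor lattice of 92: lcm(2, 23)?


Join=lcm.
gcd(2,23)=1
lcm=46


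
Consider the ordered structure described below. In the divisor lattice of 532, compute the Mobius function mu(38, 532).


In a divisor lattice, mu(a,b) = mu(b/a) where mu is the classical Mobius function.
b/a = 532/38 = 14
Prime factorization of 14: primes [2, 7]
14 is squarefree with 2 prime factor(s), so mu(14) = (-1)^2 = 1


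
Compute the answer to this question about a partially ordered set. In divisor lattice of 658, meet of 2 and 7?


In a divisor lattice, meet = gcd (greatest common divisor).
By Euclidean algorithm or factoring: gcd(2,7) = 1


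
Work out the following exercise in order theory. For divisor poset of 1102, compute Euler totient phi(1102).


phi(n) = n * prod_{p|n} (1 - 1/p).
Prime divisors of 1102: [2, 19, 29]
phi(1102) = 1102 * (1 - 1/2) * (1 - 1/19) * (1 - 1/29)
phi(1102) = 504


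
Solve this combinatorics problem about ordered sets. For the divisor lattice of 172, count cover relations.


A cover relation a -< b holds when a < b with no c strictly between.
Cover relations:
  1 -< 2
  1 -< 43
  2 -< 4
  2 -< 86
  4 -< 172
  43 -< 86
  86 -< 172
Total: 7


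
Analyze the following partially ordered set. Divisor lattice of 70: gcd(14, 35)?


Meet=gcd.
gcd(14,35)=7


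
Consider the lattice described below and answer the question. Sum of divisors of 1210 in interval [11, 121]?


Interval [11,121] in divisors of 1210: [11, 121]
Sum = 132


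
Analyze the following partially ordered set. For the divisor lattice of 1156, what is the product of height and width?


Height = length of longest chain minus 1; width = size of largest antichain.
A maximum chain: 1 | 17 | 289 | 578 | 1156  (height 4).
A maximum antichain: {4, 34, 289}  (width 3).
Product = 4 * 3 = 12


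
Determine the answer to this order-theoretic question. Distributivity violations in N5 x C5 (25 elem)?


Distributive law: a ^ (b v c) = (a ^ b) v (a ^ c).
Check all 25^3 = 15625 ordered triples (a,b,c).
  e.g. a=(b,0), b=(a,0), c=(c,0): lhs=(b,0) != rhs=(a,0)
  e.g. a=(b,0), b=(a,0), c=(c,1): lhs=(b,0) != rhs=(a,0)
Total violating triples: 250


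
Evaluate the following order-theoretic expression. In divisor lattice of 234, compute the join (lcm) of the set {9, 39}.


In a divisor lattice, join = lcm (least common multiple).
Compute lcm iteratively: start with first element, then lcm(current, next).
Elements: [9, 39]
lcm(9,39) = 117
Final lcm = 117


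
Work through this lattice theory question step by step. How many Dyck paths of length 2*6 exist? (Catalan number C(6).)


C(n) = C(2n, n) / (n+1).
C(12, 6) = 924
C(6) = 924 / 7 = 132


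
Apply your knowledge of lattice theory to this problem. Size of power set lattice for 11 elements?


Power set = 2^n.
2^11 = 2048


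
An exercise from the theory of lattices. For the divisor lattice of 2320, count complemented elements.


An element a is complemented if some b has a meet b = bottom, a join b = top.
a is complemented iff gcd(a, n/a)=1, i.e. a is a unitary divisor of 2320.
Complemented elements: 1, 5, 16, 29, 80, 145, ... (2 more)
Count: 8


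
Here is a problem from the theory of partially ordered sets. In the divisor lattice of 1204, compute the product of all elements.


Divisors of 1204: [1, 2, 4, 7, 14, 28, 43, 86, 172, 301, 602, 1204]
Product = n^(d(n)/2) = 1204^(12/2)
Product = 3046203561376976896


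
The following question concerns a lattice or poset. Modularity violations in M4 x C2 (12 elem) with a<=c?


Modular law: if a <= c then a v (b ^ c) = (a v b) ^ c.
Check all triples (a,b,c) with a <= c among 12 elements.
This lattice is modular (diamonds M_m and their chain-products are modular).
Total violating triples: 0


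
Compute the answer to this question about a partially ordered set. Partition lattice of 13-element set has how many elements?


B(n) = number of set partitions of an n-element set.
B(n) satisfies the recurrence: B(n+1) = sum_k C(n,k)*B(k).
B(13) = 27644437


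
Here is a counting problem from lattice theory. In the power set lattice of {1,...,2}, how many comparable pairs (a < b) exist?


A comparable pair {a,b} has a < b or b < a in the order.
Count unordered pairs where one element is strictly below the other.
Examples: {{},{1}}, {{},{2}}, {{},{1,2}}, {{1},{1,2}}, ...
Total comparable pairs: 5


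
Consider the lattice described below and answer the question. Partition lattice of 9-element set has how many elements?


B(n) = number of set partitions of an n-element set.
B(n) satisfies the recurrence: B(n+1) = sum_k C(n,k)*B(k).
B(9) = 21147


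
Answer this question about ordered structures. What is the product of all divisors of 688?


Divisors of 688: [1, 2, 4, 8, 16, 43, 86, 172, 344, 688]
Product = n^(d(n)/2) = 688^(10/2)
Product = 154149525127168


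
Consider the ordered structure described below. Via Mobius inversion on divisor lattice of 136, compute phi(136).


phi(n) = n * prod_{p|n} (1 - 1/p).
Prime divisors of 136: [2, 17]
phi(136) = 136 * (1 - 1/2) * (1 - 1/17)
phi(136) = 64


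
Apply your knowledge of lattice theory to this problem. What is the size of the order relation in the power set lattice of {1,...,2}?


The order relation is {(a,b) : a <= b}, reflexive so it includes (a,a).
Examples: ({},{}), ({},{1,2}), ({},{1}), ({},{2}), ({1,2},{1,2}), ...
Total ordered pairs: 9


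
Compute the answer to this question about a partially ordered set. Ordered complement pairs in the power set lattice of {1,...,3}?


Complement pair (a,b): a meet b = bottom, a join b = top.
Here: A intersect B = {} and A union B = {1,...,3}.
Pairs found: ({},{1,2,3}), ({1},{2,3}), ({2},{1,3}), ({3},{1,2}), ... (4 more)
Total ordered pairs: 8


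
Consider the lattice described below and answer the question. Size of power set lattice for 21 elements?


Power set = 2^n.
2^21 = 2097152


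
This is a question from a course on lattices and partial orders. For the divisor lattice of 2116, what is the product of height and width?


Height = length of longest chain minus 1; width = size of largest antichain.
A maximum chain: 1 | 23 | 529 | 1058 | 2116  (height 4).
A maximum antichain: {4, 46, 529}  (width 3).
Product = 4 * 3 = 12


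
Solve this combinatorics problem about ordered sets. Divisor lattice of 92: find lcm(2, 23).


In a divisor lattice, join = lcm (least common multiple).
gcd(2,23) = 1
lcm(2,23) = 2*23/gcd = 46/1 = 46


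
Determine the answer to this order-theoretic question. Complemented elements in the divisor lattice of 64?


An element a is complemented if some b has a meet b = bottom, a join b = top.
a is complemented iff gcd(a, n/a)=1, i.e. a is a unitary divisor of 64.
Complemented elements: 1, 64
Count: 2


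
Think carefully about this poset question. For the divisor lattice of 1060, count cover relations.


A cover relation a -< b holds when a < b with no c strictly between.
Cover relations:
  1 -< 2
  1 -< 5
  1 -< 53
  2 -< 4
  2 -< 10
  2 -< 106
  4 -< 20
  4 -< 212
  ...12 more
Total: 20


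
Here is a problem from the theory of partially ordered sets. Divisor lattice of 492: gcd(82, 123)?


Meet=gcd.
gcd(82,123)=41


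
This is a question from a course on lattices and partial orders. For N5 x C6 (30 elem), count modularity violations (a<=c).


Modular law: if a <= c then a v (b ^ c) = (a v b) ^ c.
Check all triples (a,b,c) with a <= c among 30 elements.
  e.g. a=(a,0), b=(c,0), c=(b,0): lhs=(a,0) != rhs=(b,0)
  e.g. a=(a,0), b=(c,1), c=(b,0): lhs=(a,0) != rhs=(b,0)
Total violating triples: 126


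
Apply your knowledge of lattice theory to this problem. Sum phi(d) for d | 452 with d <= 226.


Divisors of 452 up to 226: [1, 2, 4, 113, 226]
phi values: [1, 1, 2, 112, 112]
Sum = 228


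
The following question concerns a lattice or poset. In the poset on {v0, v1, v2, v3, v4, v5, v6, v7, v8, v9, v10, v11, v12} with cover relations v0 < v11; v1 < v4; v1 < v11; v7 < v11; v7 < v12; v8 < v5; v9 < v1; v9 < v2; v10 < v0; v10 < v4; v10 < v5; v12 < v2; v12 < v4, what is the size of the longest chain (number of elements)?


A chain is a totally ordered subset; we count the number of elements in a maximum chain.
Compute, for each element x, the size of the longest chain ending at x:
  v3: 1
  v6: 1
  v7: 1
  v8: 1
  v9: 1
  v10: 1
  ...
A maximum chain: v7 < v12 < v2
Number of elements in the longest chain: 3


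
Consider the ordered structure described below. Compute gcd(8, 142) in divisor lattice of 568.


In a divisor lattice, meet = gcd (greatest common divisor).
By Euclidean algorithm or factoring: gcd(8,142) = 2


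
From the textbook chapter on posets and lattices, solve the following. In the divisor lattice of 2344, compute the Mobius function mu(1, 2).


In a divisor lattice, mu(a,b) = mu(b/a) where mu is the classical Mobius function.
b/a = 2/1 = 2
Prime factorization of 2: primes [2]
2 is squarefree with 1 prime factor(s), so mu(2) = (-1)^1 = -1


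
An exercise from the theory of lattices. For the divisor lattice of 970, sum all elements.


sigma(n) = sum of divisors.
Divisors of 970: [1, 2, 5, 10, 97, 194, 485, 970]
Sum = 1764


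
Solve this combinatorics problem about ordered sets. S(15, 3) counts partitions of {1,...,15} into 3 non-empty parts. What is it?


S(n,k) = k*S(n-1,k) + S(n-1,k-1).
S(14,3) = 788970, S(14,2) = 8191
S(15,3) = 3*788970 + 8191 = 2366910 + 8191
S(15,3) = 2375101


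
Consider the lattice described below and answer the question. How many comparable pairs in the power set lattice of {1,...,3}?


A comparable pair {a,b} has a < b or b < a in the order.
Count unordered pairs where one element is strictly below the other.
Examples: {{},{1}}, {{},{2}}, {{},{3}}, {{},{1,2}}, ...
Total comparable pairs: 19


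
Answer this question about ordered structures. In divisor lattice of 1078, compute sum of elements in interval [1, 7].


Interval [1,7] in divisors of 1078: [1, 7]
Sum = 8


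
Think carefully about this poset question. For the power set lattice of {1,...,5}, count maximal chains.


A maximal chain goes from the minimum element to a maximal element via cover relations.
Counting all min-to-max paths in the cover graph.
Total maximal chains: 120


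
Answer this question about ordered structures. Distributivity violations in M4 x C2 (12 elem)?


Distributive law: a ^ (b v c) = (a ^ b) v (a ^ c).
Check all 12^3 = 1728 ordered triples (a,b,c).
  e.g. a=(a1,0), b=(a2,0), c=(a3,0): lhs=(a1,0) != rhs=(0,0)
  e.g. a=(a1,0), b=(a2,0), c=(a3,1): lhs=(a1,0) != rhs=(0,0)
Total violating triples: 192


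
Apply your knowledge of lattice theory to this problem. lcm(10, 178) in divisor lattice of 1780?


Join=lcm.
gcd(10,178)=2
lcm=890


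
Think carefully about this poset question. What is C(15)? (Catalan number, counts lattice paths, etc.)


C(n) = C(2n, n) / (n+1).
C(30, 15) = 155117520
C(15) = 155117520 / 16 = 9694845


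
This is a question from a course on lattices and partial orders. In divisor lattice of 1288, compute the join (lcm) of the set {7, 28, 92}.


In a divisor lattice, join = lcm (least common multiple).
Compute lcm iteratively: start with first element, then lcm(current, next).
Elements: [7, 28, 92]
lcm(7,28) = 28
lcm(28,92) = 644
Final lcm = 644


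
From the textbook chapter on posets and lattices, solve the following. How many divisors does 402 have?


Divisors of 402: [1, 2, 3, 6, 67, 134, 201, 402]
Count: 8


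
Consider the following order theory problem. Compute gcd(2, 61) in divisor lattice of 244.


In a divisor lattice, meet = gcd (greatest common divisor).
By Euclidean algorithm or factoring: gcd(2,61) = 1


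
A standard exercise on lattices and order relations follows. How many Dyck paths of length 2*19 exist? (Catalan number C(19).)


C(n) = C(2n, n) / (n+1).
C(38, 19) = 35345263800
C(19) = 35345263800 / 20 = 1767263190


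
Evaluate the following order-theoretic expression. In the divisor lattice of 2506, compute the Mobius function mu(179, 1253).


In a divisor lattice, mu(a,b) = mu(b/a) where mu is the classical Mobius function.
b/a = 1253/179 = 7
Prime factorization of 7: primes [7]
7 is squarefree with 1 prime factor(s), so mu(7) = (-1)^1 = -1


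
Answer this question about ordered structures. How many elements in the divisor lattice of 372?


Divisors of 372: [1, 2, 3, 4, 6, 12, 31, 62, 93, 124, 186, 372]
Count: 12


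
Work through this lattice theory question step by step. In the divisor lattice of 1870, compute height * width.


Height = length of longest chain minus 1; width = size of largest antichain.
A maximum chain: 1 | 17 | 187 | 935 | 1870  (height 4).
A maximum antichain: {10, 22, 34, 55, 85, 187}  (width 6).
Product = 4 * 6 = 24


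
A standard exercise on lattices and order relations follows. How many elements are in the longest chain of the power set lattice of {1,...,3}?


A chain is a totally ordered subset; we count the number of elements in a maximum chain.
Compute, for each element x, the size of the longest chain ending at x:
  {}: 1
  {1}: 2
  {2}: 2
  {3}: 2
  {1,2}: 3
  {1,3}: 3
  ...
A maximum chain: {} < {1} < {1,2} < {1,2,3}
Number of elements in the longest chain: 4


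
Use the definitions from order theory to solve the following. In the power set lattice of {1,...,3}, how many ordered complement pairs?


Complement pair (a,b): a meet b = bottom, a join b = top.
Here: A intersect B = {} and A union B = {1,...,3}.
Pairs found: ({},{1,2,3}), ({1},{2,3}), ({2},{1,3}), ({3},{1,2}), ... (4 more)
Total ordered pairs: 8


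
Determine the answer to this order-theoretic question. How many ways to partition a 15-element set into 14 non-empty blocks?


S(n,k) = k*S(n-1,k) + S(n-1,k-1).
S(14,14) = 1, S(14,13) = 91
S(15,14) = 14*1 + 91 = 14 + 91
S(15,14) = 105


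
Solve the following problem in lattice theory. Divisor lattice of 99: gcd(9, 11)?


Meet=gcd.
gcd(9,11)=1


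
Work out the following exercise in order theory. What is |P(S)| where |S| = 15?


Power set = 2^n.
2^15 = 32768


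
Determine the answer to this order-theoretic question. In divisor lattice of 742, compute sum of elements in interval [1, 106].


Interval [1,106] in divisors of 742: [1, 2, 53, 106]
Sum = 162


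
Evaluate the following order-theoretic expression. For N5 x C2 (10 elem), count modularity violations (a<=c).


Modular law: if a <= c then a v (b ^ c) = (a v b) ^ c.
Check all triples (a,b,c) with a <= c among 10 elements.
  e.g. a=(a,0), b=(c,0), c=(b,0): lhs=(a,0) != rhs=(b,0)
  e.g. a=(a,0), b=(c,1), c=(b,0): lhs=(a,0) != rhs=(b,0)
Total violating triples: 6


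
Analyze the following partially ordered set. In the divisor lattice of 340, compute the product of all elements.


Divisors of 340: [1, 2, 4, 5, 10, 17, 20, 34, 68, 85, 170, 340]
Product = n^(d(n)/2) = 340^(12/2)
Product = 1544804416000000


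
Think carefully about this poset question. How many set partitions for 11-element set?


B(n) = number of set partitions of an n-element set.
B(n) satisfies the recurrence: B(n+1) = sum_k C(n,k)*B(k).
B(11) = 678570


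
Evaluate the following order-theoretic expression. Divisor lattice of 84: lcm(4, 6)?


Join=lcm.
gcd(4,6)=2
lcm=12


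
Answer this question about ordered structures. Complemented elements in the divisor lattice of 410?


An element a is complemented if some b has a meet b = bottom, a join b = top.
a is complemented iff gcd(a, n/a)=1, i.e. a is a unitary divisor of 410.
Complemented elements: 1, 2, 5, 10, 41, 82, ... (2 more)
Count: 8


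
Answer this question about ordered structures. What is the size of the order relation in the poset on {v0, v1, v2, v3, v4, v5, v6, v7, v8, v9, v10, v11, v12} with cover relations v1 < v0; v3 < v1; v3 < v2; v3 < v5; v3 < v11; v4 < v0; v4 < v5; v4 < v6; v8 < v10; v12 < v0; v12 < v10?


The order relation is {(a,b) : a <= b}, reflexive so it includes (a,a).
Examples: (v0,v0), (v1,v0), (v1,v1), (v10,v10), (v11,v11), ...
Total ordered pairs: 25


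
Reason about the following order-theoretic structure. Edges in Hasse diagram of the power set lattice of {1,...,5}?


A cover relation a -< b holds when a < b with no c strictly between.
Cover relations:
  {} -< {1}
  {} -< {2}
  {} -< {3}
  {} -< {4}
  {} -< {5}
  {1} -< {1,2}
  {1} -< {1,3}
  {1} -< {1,4}
  ...72 more
Total: 80


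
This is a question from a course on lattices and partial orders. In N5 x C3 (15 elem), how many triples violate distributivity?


Distributive law: a ^ (b v c) = (a ^ b) v (a ^ c).
Check all 15^3 = 3375 ordered triples (a,b,c).
  e.g. a=(b,0), b=(a,0), c=(c,0): lhs=(b,0) != rhs=(a,0)
  e.g. a=(b,0), b=(a,0), c=(c,1): lhs=(b,0) != rhs=(a,0)
Total violating triples: 54


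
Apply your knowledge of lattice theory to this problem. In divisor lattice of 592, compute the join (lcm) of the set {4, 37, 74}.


In a divisor lattice, join = lcm (least common multiple).
Compute lcm iteratively: start with first element, then lcm(current, next).
Elements: [4, 37, 74]
lcm(4,37) = 148
lcm(148,74) = 148
Final lcm = 148


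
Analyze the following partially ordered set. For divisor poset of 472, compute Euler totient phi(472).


phi(n) = n * prod_{p|n} (1 - 1/p).
Prime divisors of 472: [2, 59]
phi(472) = 472 * (1 - 1/2) * (1 - 1/59)
phi(472) = 232


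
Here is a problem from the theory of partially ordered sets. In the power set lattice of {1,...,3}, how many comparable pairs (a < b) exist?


A comparable pair {a,b} has a < b or b < a in the order.
Count unordered pairs where one element is strictly below the other.
Examples: {{},{1}}, {{},{2}}, {{},{3}}, {{},{1,2}}, ...
Total comparable pairs: 19


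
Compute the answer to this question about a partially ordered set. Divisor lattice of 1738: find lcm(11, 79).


In a divisor lattice, join = lcm (least common multiple).
gcd(11,79) = 1
lcm(11,79) = 11*79/gcd = 869/1 = 869


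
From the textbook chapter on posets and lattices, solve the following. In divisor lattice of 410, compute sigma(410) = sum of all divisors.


sigma(n) = sum of divisors.
Divisors of 410: [1, 2, 5, 10, 41, 82, 205, 410]
Sum = 756


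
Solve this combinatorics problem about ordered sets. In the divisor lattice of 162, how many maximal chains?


A maximal chain goes from the minimum element to a maximal element via cover relations.
Counting all min-to-max paths in the cover graph.
Total maximal chains: 5


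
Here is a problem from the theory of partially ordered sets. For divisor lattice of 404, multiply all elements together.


Divisors of 404: [1, 2, 4, 101, 202, 404]
Product = n^(d(n)/2) = 404^(6/2)
Product = 65939264


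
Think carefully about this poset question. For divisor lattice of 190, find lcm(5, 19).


In a divisor lattice, join = lcm (least common multiple).
Compute lcm iteratively: start with first element, then lcm(current, next).
Elements: [5, 19]
lcm(5,19) = 95
Final lcm = 95


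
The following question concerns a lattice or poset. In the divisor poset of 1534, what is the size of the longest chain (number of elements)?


A chain is a totally ordered subset; we count the number of elements in a maximum chain.
Compute, for each element x, the size of the longest chain ending at x:
  1: 1
  2: 2
  13: 2
  59: 2
  26: 3
  118: 3
  ...
A maximum chain: 1 < 2 < 26 < 1534
Number of elements in the longest chain: 4


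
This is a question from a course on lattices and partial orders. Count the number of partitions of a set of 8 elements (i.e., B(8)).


B(n) = number of set partitions of an n-element set.
B(n) satisfies the recurrence: B(n+1) = sum_k C(n,k)*B(k).
B(8) = 4140


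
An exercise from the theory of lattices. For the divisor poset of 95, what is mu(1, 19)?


In a divisor lattice, mu(a,b) = mu(b/a) where mu is the classical Mobius function.
b/a = 19/1 = 19
Prime factorization of 19: primes [19]
19 is squarefree with 1 prime factor(s), so mu(19) = (-1)^1 = -1


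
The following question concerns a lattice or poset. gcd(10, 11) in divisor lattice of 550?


Meet=gcd.
gcd(10,11)=1


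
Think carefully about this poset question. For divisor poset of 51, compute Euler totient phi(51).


phi(n) = n * prod_{p|n} (1 - 1/p).
Prime divisors of 51: [3, 17]
phi(51) = 51 * (1 - 1/3) * (1 - 1/17)
phi(51) = 32


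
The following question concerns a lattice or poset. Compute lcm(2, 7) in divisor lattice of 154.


In a divisor lattice, join = lcm (least common multiple).
gcd(2,7) = 1
lcm(2,7) = 2*7/gcd = 14/1 = 14


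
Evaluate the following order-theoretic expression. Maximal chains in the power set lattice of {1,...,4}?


A maximal chain goes from the minimum element to a maximal element via cover relations.
Counting all min-to-max paths in the cover graph.
Total maximal chains: 24


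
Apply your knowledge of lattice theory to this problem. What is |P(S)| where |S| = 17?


Power set = 2^n.
2^17 = 131072


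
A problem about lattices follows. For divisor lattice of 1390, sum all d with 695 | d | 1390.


Interval [695,1390] in divisors of 1390: [695, 1390]
Sum = 2085


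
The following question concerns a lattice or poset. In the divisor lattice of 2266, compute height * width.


Height = length of longest chain minus 1; width = size of largest antichain.
A maximum chain: 1 | 103 | 1133 | 2266  (height 3).
A maximum antichain: {2, 11, 103}  (width 3).
Product = 3 * 3 = 9


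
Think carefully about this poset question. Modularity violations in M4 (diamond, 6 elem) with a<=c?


Modular law: if a <= c then a v (b ^ c) = (a v b) ^ c.
Check all triples (a,b,c) with a <= c among 6 elements.
This lattice is modular (diamonds M_m and their chain-products are modular).
Total violating triples: 0


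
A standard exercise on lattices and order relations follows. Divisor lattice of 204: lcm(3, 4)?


Join=lcm.
gcd(3,4)=1
lcm=12


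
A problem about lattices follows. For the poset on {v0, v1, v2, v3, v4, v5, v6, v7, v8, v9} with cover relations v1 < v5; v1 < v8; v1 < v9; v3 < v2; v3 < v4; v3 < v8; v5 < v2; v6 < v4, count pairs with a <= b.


The order relation is {(a,b) : a <= b}, reflexive so it includes (a,a).
Examples: (v0,v0), (v1,v1), (v1,v2), (v1,v5), (v1,v8), ...
Total ordered pairs: 19


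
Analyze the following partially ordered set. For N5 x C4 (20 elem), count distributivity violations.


Distributive law: a ^ (b v c) = (a ^ b) v (a ^ c).
Check all 20^3 = 8000 ordered triples (a,b,c).
  e.g. a=(b,0), b=(a,0), c=(c,0): lhs=(b,0) != rhs=(a,0)
  e.g. a=(b,0), b=(a,0), c=(c,1): lhs=(b,0) != rhs=(a,0)
Total violating triples: 128


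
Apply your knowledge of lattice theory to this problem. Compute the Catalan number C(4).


C(n) = C(2n, n) / (n+1).
C(8, 4) = 70
C(4) = 70 / 5 = 14


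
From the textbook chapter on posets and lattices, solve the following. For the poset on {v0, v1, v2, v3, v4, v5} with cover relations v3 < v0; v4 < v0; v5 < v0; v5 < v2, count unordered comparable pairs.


A comparable pair {a,b} has a < b or b < a in the order.
Count unordered pairs where one element is strictly below the other.
Examples: {v0,v3}, {v0,v4}, {v0,v5}, {v2,v5}
Total comparable pairs: 4


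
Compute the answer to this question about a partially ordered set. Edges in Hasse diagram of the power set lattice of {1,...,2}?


A cover relation a -< b holds when a < b with no c strictly between.
Cover relations:
  {} -< {1}
  {} -< {2}
  {1} -< {1,2}
  {2} -< {1,2}
Total: 4


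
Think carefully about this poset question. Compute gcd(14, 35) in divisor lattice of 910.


In a divisor lattice, meet = gcd (greatest common divisor).
By Euclidean algorithm or factoring: gcd(14,35) = 7


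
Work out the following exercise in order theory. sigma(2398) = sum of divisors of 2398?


sigma(n) = sum of divisors.
Divisors of 2398: [1, 2, 11, 22, 109, 218, 1199, 2398]
Sum = 3960


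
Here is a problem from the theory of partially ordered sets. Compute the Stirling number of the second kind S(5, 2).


S(n,k) = k*S(n-1,k) + S(n-1,k-1).
S(4,2) = 7, S(4,1) = 1
S(5,2) = 2*7 + 1 = 14 + 1
S(5,2) = 15


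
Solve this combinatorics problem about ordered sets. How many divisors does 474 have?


Divisors of 474: [1, 2, 3, 6, 79, 158, 237, 474]
Count: 8


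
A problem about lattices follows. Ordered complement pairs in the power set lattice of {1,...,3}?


Complement pair (a,b): a meet b = bottom, a join b = top.
Here: A intersect B = {} and A union B = {1,...,3}.
Pairs found: ({},{1,2,3}), ({1},{2,3}), ({2},{1,3}), ({3},{1,2}), ... (4 more)
Total ordered pairs: 8


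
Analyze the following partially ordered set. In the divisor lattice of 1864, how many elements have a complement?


An element a is complemented if some b has a meet b = bottom, a join b = top.
a is complemented iff gcd(a, n/a)=1, i.e. a is a unitary divisor of 1864.
Complemented elements: 1, 8, 233, 1864
Count: 4


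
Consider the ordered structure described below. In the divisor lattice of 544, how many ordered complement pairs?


Complement pair (a,b): a meet b = bottom, a join b = top.
Here: gcd(a,b)=1 and lcm(a,b)=544, i.e. a*b=544 with a,b coprime.
Pairs found: (1,544), (17,32), (32,17), (544,1)
Total ordered pairs: 4


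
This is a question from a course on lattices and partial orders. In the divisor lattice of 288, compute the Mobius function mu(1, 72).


In a divisor lattice, mu(a,b) = mu(b/a) where mu is the classical Mobius function.
b/a = 72/1 = 72
Prime factorization of 72: primes [2, 3]
72 is not squarefree, so mu(72) = 0


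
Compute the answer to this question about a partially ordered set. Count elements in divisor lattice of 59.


Divisors of 59: [1, 59]
Count: 2


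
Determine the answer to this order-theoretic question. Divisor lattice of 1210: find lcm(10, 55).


In a divisor lattice, join = lcm (least common multiple).
gcd(10,55) = 5
lcm(10,55) = 10*55/gcd = 550/5 = 110


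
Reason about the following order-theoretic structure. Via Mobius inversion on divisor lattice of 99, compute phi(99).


phi(n) = n * prod_{p|n} (1 - 1/p).
Prime divisors of 99: [3, 11]
phi(99) = 99 * (1 - 1/3) * (1 - 1/11)
phi(99) = 60


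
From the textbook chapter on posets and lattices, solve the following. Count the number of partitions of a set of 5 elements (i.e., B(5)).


B(n) = number of set partitions of an n-element set.
B(n) satisfies the recurrence: B(n+1) = sum_k C(n,k)*B(k).
B(5) = 52


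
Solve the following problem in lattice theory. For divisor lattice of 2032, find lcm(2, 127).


In a divisor lattice, join = lcm (least common multiple).
Compute lcm iteratively: start with first element, then lcm(current, next).
Elements: [2, 127]
lcm(2,127) = 254
Final lcm = 254


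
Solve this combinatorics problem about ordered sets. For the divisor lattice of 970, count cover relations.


A cover relation a -< b holds when a < b with no c strictly between.
Cover relations:
  1 -< 2
  1 -< 5
  1 -< 97
  2 -< 10
  2 -< 194
  5 -< 10
  5 -< 485
  10 -< 970
  ...4 more
Total: 12
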